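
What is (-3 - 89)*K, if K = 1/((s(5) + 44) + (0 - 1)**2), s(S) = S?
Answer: -46/25 ≈ -1.8400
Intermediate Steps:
K = 1/50 (K = 1/((5 + 44) + (0 - 1)**2) = 1/(49 + (-1)**2) = 1/(49 + 1) = 1/50 ≈ 0.020000)
(-3 - 89)*K = (-3 - 89)*(1/50) = -92*1/50 = -46/25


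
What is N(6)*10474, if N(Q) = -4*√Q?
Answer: -41896*√6 ≈ -1.0262e+5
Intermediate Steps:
N(6)*10474 = -4*√6*10474 = -41896*√6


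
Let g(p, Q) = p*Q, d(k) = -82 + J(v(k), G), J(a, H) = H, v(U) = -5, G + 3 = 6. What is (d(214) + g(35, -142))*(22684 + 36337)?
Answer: -297997029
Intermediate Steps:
G = 3 (G = -3 + 6 = 3)
d(k) = -79 (d(k) = -82 + 3 = -79)
g(p, Q) = Q*p
(d(214) + g(35, -142))*(22684 + 36337) = (-79 - 142*35)*(22684 + 36337) = (-79 - 4970)*59021 = -5049*59021 = -297997029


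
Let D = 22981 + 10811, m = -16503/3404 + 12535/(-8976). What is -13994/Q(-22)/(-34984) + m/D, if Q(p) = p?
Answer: -20732284822789/1128770830319616 ≈ -0.018367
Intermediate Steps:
m = -47700017/7638576 (m = -16503*1/3404 + 12535*(-1/8976) = -16503/3404 - 12535/8976 = -47700017/7638576 ≈ -6.2446)
D = 33792
-13994/Q(-22)/(-34984) + m/D = -13994/(-22)/(-34984) - 47700017/7638576/33792 = -13994*(-1/22)*(-1/34984) - 47700017/7638576*1/33792 = (6997/11)*(-1/34984) - 47700017/258122760192 = -6997/384824 - 47700017/258122760192 = -20732284822789/1128770830319616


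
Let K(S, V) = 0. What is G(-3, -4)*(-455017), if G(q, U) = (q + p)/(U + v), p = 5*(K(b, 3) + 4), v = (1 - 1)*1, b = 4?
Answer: 7735289/4 ≈ 1.9338e+6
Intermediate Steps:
v = 0 (v = 0*1 = 0)
p = 20 (p = 5*(0 + 4) = 5*4 = 20)
G(q, U) = (20 + q)/U (G(q, U) = (q + 20)/(U + 0) = (20 + q)/U)
G(-3, -4)*(-455017) = ((20 - 3)/(-4))*(-455017) = -¼*17*(-455017) = -17/4*(-455017) = 7735289/4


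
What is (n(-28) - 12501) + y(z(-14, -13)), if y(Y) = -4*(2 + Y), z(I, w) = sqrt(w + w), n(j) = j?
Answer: -12537 - 4*I*sqrt(26) ≈ -12537.0 - 20.396*I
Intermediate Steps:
z(I, w) = sqrt(2)*sqrt(w) (z(I, w) = sqrt(2*w) = sqrt(2)*sqrt(w))
y(Y) = -8 - 4*Y
(n(-28) - 12501) + y(z(-14, -13)) = (-28 - 12501) + (-8 - 4*sqrt(2)*sqrt(-13)) = -12529 + (-8 - 4*sqrt(2)*I*sqrt(13)) = -12529 + (-8 - 4*I*sqrt(26)) = -12537 - 4*I*sqrt(26)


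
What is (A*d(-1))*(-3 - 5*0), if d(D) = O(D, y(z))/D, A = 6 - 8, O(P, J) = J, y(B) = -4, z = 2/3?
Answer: 24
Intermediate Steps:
z = 2/3 (z = 2*(1/3) = 2/3 ≈ 0.66667)
A = -2
d(D) = -4/D
(A*d(-1))*(-3 - 5*0) = (-(-8)/(-1))*(-3 - 5*0) = (-(-8)*(-1))*(-3 + 0) = -2*4*(-3) = -8*(-3) = 24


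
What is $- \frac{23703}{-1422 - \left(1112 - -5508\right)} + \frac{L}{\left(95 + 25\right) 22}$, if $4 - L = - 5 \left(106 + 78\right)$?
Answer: $\frac{265177}{80420} \approx 3.2974$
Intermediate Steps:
$L = 924$ ($L = 4 - - 5 \left(106 + 78\right) = 4 - \left(-5\right) 184 = 4 - -920 = 4 + 920 = 924$)
$- \frac{23703}{-1422 - \left(1112 - -5508\right)} + \frac{L}{\left(95 + 25\right) 22} = - \frac{23703}{-1422 - \left(1112 - -5508\right)} + \frac{924}{\left(95 + 25\right) 22} = - \frac{23703}{-1422 - \left(1112 + 5508\right)} + \frac{924}{120 \cdot 22} = - \frac{23703}{-1422 - 6620} + \frac{924}{2640} = - \frac{23703}{-1422 - 6620} + 924 \cdot \frac{1}{2640} = - \frac{23703}{-8042} + \frac{7}{20} = \left(-23703\right) \left(- \frac{1}{8042}\right) + \frac{7}{20} = \frac{23703}{8042} + \frac{7}{20} = \frac{265177}{80420}$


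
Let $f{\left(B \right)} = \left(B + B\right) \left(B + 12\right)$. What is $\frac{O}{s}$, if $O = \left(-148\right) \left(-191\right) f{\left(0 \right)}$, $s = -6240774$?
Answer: $0$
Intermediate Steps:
$f{\left(B \right)} = 2 B \left(12 + B\right)$
$O = 0$ ($O = \left(-148\right) \left(-191\right) 2 \cdot 0 \left(12 + 0\right) = 28268 \cdot 2 \cdot 0 \cdot 12 = 28268 \cdot 0 = 0$)
$\frac{O}{s} = \frac{0}{-6240774} = 0 \left(- \frac{1}{6240774}\right) = 0$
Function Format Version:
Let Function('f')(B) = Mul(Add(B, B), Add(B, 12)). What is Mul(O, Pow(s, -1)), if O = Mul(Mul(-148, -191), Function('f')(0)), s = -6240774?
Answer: 0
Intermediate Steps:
Function('f')(B) = Mul(2, B, Add(12, B)) (Function('f')(B) = Mul(Mul(2, B), Add(12, B)) = Mul(2, B, Add(12, B)))
O = 0 (O = Mul(Mul(-148, -191), Mul(2, 0, Add(12, 0))) = Mul(28268, Mul(2, 0, 12)) = Mul(28268, 0) = 0)
Mul(O, Pow(s, -1)) = Mul(0, Pow(-6240774, -1)) = Mul(0, Rational(-1, 6240774)) = 0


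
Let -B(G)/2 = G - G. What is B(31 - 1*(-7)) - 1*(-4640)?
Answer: 4640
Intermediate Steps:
B(G) = 0 (B(G) = -2*(G - G) = -2*0 = 0)
B(31 - 1*(-7)) - 1*(-4640) = 0 - 1*(-4640) = 0 + 4640 = 4640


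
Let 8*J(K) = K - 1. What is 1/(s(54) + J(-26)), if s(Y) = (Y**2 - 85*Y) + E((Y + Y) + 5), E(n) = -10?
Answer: -8/13499 ≈ -0.00059264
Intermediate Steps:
J(K) = -1/8 + K/8 (J(K) = (K - 1)/8 = (-1 + K)/8 = -1/8 + K/8)
s(Y) = -10 + Y**2 - 85*Y (s(Y) = (Y**2 - 85*Y) - 10 = -10 + Y**2 - 85*Y)
1/(s(54) + J(-26)) = 1/((-10 + 54**2 - 85*54) + (-1/8 + (1/8)*(-26))) = 1/((-10 + 2916 - 4590) + (-1/8 - 13/4)) = 1/(-1684 - 27/8) = 1/(-13499/8) = -8/13499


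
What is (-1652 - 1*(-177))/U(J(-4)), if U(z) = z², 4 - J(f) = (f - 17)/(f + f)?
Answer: -94400/121 ≈ -780.17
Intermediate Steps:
J(f) = 4 - (-17 + f)/(2*f) (J(f) = 4 - (f - 17)/(f + f) = 4 - (-17 + f)/(2*f))
(-1652 - 1*(-177))/U(J(-4)) = (-1652 - 1*(-177))/(((½)*(17 + 7*(-4))/(-4))²) = (-1652 + 177)/(((½)*(-¼)*(17 - 28))²) = -1475/(((½)*(-¼)*(-11))²) = -1475/((11/8)²) = -1475/121/64 = -1475*64/121 = -94400/121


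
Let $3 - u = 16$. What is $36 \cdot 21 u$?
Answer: $-9828$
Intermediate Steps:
$u = -13$ ($u = 3 - 16 = -13$)
$36 \cdot 21 u = 36 \cdot 21 \left(-13\right) = 756 \left(-13\right) = -9828$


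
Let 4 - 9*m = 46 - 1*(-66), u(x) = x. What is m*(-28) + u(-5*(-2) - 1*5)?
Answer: 341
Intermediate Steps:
m = -12 (m = 4/9 - (46 - 1*(-66))/9 = 4/9 - (46 + 66)/9 = 4/9 - ⅑*112 = 4/9 - 112/9 = -12)
m*(-28) + u(-5*(-2) - 1*5) = -12*(-28) + (-5*(-2) - 1*5) = 336 + (10 - 5) = 336 + 5 = 341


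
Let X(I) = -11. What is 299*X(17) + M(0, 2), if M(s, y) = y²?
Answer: -3285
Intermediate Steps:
299*X(17) + M(0, 2) = 299*(-11) + 2² = -3289 + 4 = -3285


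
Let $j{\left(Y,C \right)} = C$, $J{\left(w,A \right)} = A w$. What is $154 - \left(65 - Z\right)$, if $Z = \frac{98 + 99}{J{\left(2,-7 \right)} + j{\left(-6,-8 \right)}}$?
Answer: $\frac{1761}{22} \approx 80.045$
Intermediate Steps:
$Z = - \frac{197}{22}$ ($Z = \frac{98 + 99}{\left(-7\right) 2 - 8} = \frac{197}{-14 - 8} = \frac{197}{-22} = 197 \left(- \frac{1}{22}\right) = - \frac{197}{22} \approx -8.9545$)
$154 - \left(65 - Z\right) = 154 - \left(65 - - \frac{197}{22}\right) = 154 - \left(65 + \frac{197}{22}\right) = 154 - \frac{1627}{22} = \frac{1761}{22}$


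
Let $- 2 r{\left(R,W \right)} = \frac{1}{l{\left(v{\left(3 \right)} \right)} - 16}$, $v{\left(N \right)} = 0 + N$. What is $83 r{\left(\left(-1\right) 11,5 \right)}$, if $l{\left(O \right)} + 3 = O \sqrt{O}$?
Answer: $\frac{1577}{668} + \frac{249 \sqrt{3}}{668} \approx 3.0064$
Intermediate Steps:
$v{\left(N \right)} = N$
$l{\left(O \right)} = -3 + O^{\frac{3}{2}}$ ($l{\left(O \right)} = -3 + O \sqrt{O} = -3 + O^{\frac{3}{2}}$)
$r{\left(R,W \right)} = - \frac{1}{2 \left(-19 + 3 \sqrt{3}\right)}$ ($r{\left(R,W \right)} = - \frac{1}{2 \left(\left(-3 + 3^{\frac{3}{2}}\right) - 16\right)} = - \frac{1}{2 \left(\left(-3 + 3 \sqrt{3}\right) - 16\right)} = - \frac{1}{2 \left(-19 + 3 \sqrt{3}\right)}$)
$83 r{\left(\left(-1\right) 11,5 \right)} = 83 \left(\frac{19}{668} + \frac{3 \sqrt{3}}{668}\right) = \frac{1577}{668} + \frac{249 \sqrt{3}}{668}$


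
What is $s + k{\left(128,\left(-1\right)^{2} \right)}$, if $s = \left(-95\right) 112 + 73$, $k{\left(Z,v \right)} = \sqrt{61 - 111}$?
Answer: $-10567 + 5 i \sqrt{2} \approx -10567.0 + 7.0711 i$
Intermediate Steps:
$k{\left(Z,v \right)} = 5 i \sqrt{2}$ ($k{\left(Z,v \right)} = \sqrt{-50} = 5 i \sqrt{2}$)
$s = -10567$ ($s = -10640 + 73 = -10567$)
$s + k{\left(128,\left(-1\right)^{2} \right)} = -10567 + 5 i \sqrt{2}$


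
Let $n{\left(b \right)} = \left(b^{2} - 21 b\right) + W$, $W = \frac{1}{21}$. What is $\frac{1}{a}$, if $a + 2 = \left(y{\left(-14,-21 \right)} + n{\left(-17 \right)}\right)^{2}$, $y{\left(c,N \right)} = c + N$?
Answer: $\frac{441}{164659342} \approx 2.6783 \cdot 10^{-6}$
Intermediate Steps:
$W = \frac{1}{21} \approx 0.047619$
$y{\left(c,N \right)} = N + c$
$n{\left(b \right)} = \frac{1}{21} + b^{2} - 21 b$ ($n{\left(b \right)} = \left(b^{2} - 21 b\right) + \frac{1}{21} = \frac{1}{21} + b^{2} - 21 b$)
$a = \frac{164659342}{441}$ ($a = -2 + \left(\left(-21 - 14\right) + \left(\frac{1}{21} + \left(-17\right)^{2} - -357\right)\right)^{2} = -2 + \left(-35 + \left(\frac{1}{21} + 289 + 357\right)\right)^{2} = -2 + \left(-35 + \frac{13567}{21}\right)^{2} = -2 + \left(\frac{12832}{21}\right)^{2} = -2 + \frac{164660224}{441} = \frac{164659342}{441} \approx 3.7338 \cdot 10^{5}$)
$\frac{1}{a} = \frac{1}{\frac{164659342}{441}} = \frac{441}{164659342}$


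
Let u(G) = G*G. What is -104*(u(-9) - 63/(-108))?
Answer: -25454/3 ≈ -8484.7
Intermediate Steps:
u(G) = G**2
-104*(u(-9) - 63/(-108)) = -104*((-9)**2 - 63/(-108)) = -104*(81 - 63*(-1/108)) = -104*(81 + 7/12) = -104*979/12 = -25454/3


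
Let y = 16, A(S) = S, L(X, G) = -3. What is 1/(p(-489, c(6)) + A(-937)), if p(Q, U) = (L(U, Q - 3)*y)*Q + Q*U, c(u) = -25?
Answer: 1/34760 ≈ 2.8769e-5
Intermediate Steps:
p(Q, U) = -48*Q + Q*U (p(Q, U) = (-3*16)*Q + Q*U = -48*Q + Q*U)
1/(p(-489, c(6)) + A(-937)) = 1/(-489*(-48 - 25) - 937) = 1/(-489*(-73) - 937) = 1/(35697 - 937) = 1/34760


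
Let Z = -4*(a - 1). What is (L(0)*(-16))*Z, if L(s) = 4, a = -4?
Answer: -1280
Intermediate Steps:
Z = 20 (Z = -4*(-4 - 1) = -4*(-5) = 20)
(L(0)*(-16))*Z = (4*(-16))*20 = -64*20 = -1280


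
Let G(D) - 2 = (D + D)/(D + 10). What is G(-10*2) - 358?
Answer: -352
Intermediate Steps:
G(D) = 2 + 2*D/(10 + D) (G(D) = 2 + (D + D)/(D + 10) = 2 + (2*D)/(10 + D) = 2 + 2*D/(10 + D))
G(-10*2) - 358 = 4*(5 - 10*2)/(10 - 10*2) - 358 = 4*(5 - 20)/(10 - 20) - 358 = 4*(-15)/(-10) - 358 = 4*(-1/10)*(-15) - 358 = 6 - 358 = -352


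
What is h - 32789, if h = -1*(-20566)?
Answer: -12223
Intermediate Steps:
h = 20566
h - 32789 = 20566 - 32789 = -12223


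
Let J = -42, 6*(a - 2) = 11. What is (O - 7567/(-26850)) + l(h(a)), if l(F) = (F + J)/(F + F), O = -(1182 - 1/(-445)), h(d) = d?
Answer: -32611636843/27480975 ≈ -1186.7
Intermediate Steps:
a = 23/6 (a = 2 + (⅙)*11 = 2 + 11/6 = 23/6 ≈ 3.8333)
O = -525991/445 (O = -(1182 - 1*(-1/445)) = -(1182 + 1/445) = -1*525991/445 = -525991/445 ≈ -1182.0)
l(F) = (-42 + F)/(2*F) (l(F) = (F - 42)/(F + F) = (-42 + F)/((2*F)) = (-42 + F)*(1/(2*F)) = (-42 + F)/(2*F))
(O - 7567/(-26850)) + l(h(a)) = (-525991/445 - 7567/(-26850)) + (-42 + 23/6)/(2*(23/6)) = (-525991/445 - 7567*(-1/26850)) + (½)*(6/23)*(-229/6) = (-525991/445 + 7567/26850) - 229/46 = -2823898207/2389650 - 229/46 = -32611636843/27480975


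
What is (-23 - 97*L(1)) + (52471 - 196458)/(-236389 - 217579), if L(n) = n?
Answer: -54332173/453968 ≈ -119.68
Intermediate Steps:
(-23 - 97*L(1)) + (52471 - 196458)/(-236389 - 217579) = (-23 - 97*1) + (52471 - 196458)/(-236389 - 217579) = (-23 - 97) - 143987/(-453968) = -120 - 143987*(-1/453968) = -120 + 143987/453968 = -54332173/453968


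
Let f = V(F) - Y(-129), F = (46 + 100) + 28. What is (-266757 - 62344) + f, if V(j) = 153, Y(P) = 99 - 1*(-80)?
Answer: -329127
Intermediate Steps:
Y(P) = 179 (Y(P) = 99 + 80 = 179)
F = 174 (F = 146 + 28 = 174)
f = -26 (f = 153 - 1*179 = 153 - 179 = -26)
(-266757 - 62344) + f = (-266757 - 62344) - 26 = -329101 - 26 = -329127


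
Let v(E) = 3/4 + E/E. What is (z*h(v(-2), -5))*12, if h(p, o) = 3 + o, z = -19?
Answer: 456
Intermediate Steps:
v(E) = 7/4 (v(E) = 3*(¼) + 1 = ¾ + 1 = 7/4)
(z*h(v(-2), -5))*12 = -19*(3 - 5)*12 = -19*(-2)*12 = 38*12 = 456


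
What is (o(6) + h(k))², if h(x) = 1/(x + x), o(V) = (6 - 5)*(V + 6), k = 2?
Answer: 2401/16 ≈ 150.06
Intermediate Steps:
o(V) = 6 + V (o(V) = 1*(6 + V) = 6 + V)
h(x) = 1/(2*x)
(o(6) + h(k))² = ((6 + 6) + (½)/2)² = (12 + (½)*(½))² = (12 + ¼)² = (49/4)² = 2401/16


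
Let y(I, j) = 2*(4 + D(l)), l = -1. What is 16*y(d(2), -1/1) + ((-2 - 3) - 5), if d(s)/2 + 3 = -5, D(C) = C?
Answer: 86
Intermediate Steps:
d(s) = -16 (d(s) = -6 + 2*(-5) = -6 - 10 = -16)
y(I, j) = 6 (y(I, j) = 2*(4 - 1) = 2*3 = 6)
16*y(d(2), -1/1) + ((-2 - 3) - 5) = 16*6 + ((-2 - 3) - 5) = 96 + (-5 - 5) = 96 - 10 = 86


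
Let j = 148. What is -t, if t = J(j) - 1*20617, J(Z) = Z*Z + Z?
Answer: -1435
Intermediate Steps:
J(Z) = Z + Z² (J(Z) = Z² + Z = Z + Z²)
t = 1435 (t = 148*(1 + 148) - 1*20617 = 148*149 - 20617 = 22052 - 20617 = 1435)
-t = -1*1435 = -1435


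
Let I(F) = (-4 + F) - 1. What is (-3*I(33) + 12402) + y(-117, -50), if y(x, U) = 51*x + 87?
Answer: 6438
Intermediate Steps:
I(F) = -5 + F
y(x, U) = 87 + 51*x
(-3*I(33) + 12402) + y(-117, -50) = (-3*(-5 + 33) + 12402) + (87 + 51*(-117)) = (-3*28 + 12402) + (87 - 5967) = (-84 + 12402) - 5880 = 12318 - 5880 = 6438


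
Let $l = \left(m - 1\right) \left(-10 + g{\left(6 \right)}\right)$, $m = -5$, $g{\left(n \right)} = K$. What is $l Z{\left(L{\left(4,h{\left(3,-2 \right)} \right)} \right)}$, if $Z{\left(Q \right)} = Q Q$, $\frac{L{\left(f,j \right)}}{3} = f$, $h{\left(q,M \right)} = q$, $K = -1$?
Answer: $9504$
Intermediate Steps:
$g{\left(n \right)} = -1$
$L{\left(f,j \right)} = 3 f$
$Z{\left(Q \right)} = Q^{2}$
$l = 66$ ($l = \left(-5 - 1\right) \left(-10 - 1\right) = \left(-6\right) \left(-11\right) = 66$)
$l Z{\left(L{\left(4,h{\left(3,-2 \right)} \right)} \right)} = 66 \left(3 \cdot 4\right)^{2} = 66 \cdot 12^{2} = 66 \cdot 144 = 9504$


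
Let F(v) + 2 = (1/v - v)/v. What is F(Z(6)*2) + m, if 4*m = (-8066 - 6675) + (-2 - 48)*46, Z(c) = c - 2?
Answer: -272847/64 ≈ -4263.2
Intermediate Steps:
Z(c) = -2 + c
F(v) = -2 + (1/v - v)/v
m = -17041/4 (m = ((-8066 - 6675) + (-2 - 48)*46)/4 = (-14741 - 50*46)/4 = (-14741 - 2300)/4 = (1/4)*(-17041) = -17041/4 ≈ -4260.3)
F(Z(6)*2) + m = (-3 + ((-2 + 6)*2)**(-2)) - 17041/4 = (-3 + (4*2)**(-2)) - 17041/4 = (-3 + 8**(-2)) - 17041/4 = (-3 + 1/64) - 17041/4 = -191/64 - 17041/4 = -272847/64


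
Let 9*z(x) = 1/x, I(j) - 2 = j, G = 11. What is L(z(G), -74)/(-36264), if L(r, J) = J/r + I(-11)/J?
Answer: 180705/894512 ≈ 0.20202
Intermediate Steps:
I(j) = 2 + j
z(x) = 1/(9*x)
L(r, J) = -9/J + J/r (L(r, J) = J/r + (2 - 11)/J = J/r - 9/J = -9/J + J/r)
L(z(G), -74)/(-36264) = (-9/(-74) - 74/((⅑)/11))/(-36264) = (-9*(-1/74) - 74/((⅑)*(1/11)))*(-1/36264) = (9/74 - 74/1/99)*(-1/36264) = (9/74 - 74*99)*(-1/36264) = (9/74 - 7326)*(-1/36264) = -542115/74*(-1/36264) = 180705/894512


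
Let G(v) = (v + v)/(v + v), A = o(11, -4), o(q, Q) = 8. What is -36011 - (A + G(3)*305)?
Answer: -36324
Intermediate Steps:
A = 8
G(v) = 1 (G(v) = (2*v)/((2*v)) = (2*v)*(1/(2*v)) = 1)
-36011 - (A + G(3)*305) = -36011 - (8 + 1*305) = -36011 - (8 + 305) = -36011 - 1*313 = -36011 - 313 = -36324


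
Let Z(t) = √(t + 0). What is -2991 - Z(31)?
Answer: -2991 - √31 ≈ -2996.6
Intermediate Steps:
Z(t) = √t
-2991 - Z(31) = -2991 - √31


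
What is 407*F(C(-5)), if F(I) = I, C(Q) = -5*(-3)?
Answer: 6105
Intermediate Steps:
C(Q) = 15
407*F(C(-5)) = 407*15 = 6105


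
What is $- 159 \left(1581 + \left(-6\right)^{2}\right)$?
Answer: $-257103$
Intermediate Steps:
$- 159 \left(1581 + \left(-6\right)^{2}\right) = - 159 \left(1581 + 36\right) = \left(-159\right) 1617 = -257103$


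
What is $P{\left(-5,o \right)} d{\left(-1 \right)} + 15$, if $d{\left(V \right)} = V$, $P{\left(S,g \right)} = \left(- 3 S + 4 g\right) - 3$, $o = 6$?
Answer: $-21$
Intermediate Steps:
$P{\left(S,g \right)} = -3 - 3 S + 4 g$
$P{\left(-5,o \right)} d{\left(-1 \right)} + 15 = \left(-3 - -15 + 4 \cdot 6\right) \left(-1\right) + 15 = \left(-3 + 15 + 24\right) \left(-1\right) + 15 = 36 \left(-1\right) + 15 = -36 + 15 = -21$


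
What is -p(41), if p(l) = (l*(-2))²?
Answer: -6724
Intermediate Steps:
p(l) = 4*l² (p(l) = (-2*l)² = 4*l²)
-p(41) = -4*41² = -4*1681 = -1*6724 = -6724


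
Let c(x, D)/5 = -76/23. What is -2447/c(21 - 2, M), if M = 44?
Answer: 56281/380 ≈ 148.11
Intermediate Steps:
c(x, D) = -380/23 (c(x, D) = 5*(-76/23) = -380/23)
-2447/c(21 - 2, M) = -2447/(-380/23) = -2447*(-23/380) = 56281/380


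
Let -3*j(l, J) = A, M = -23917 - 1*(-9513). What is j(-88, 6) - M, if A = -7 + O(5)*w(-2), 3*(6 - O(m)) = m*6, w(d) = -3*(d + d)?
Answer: 43267/3 ≈ 14422.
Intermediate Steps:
M = -14404 (M = -23917 + 9513 = -14404)
w(d) = -6*d
O(m) = 6 - 2*m (O(m) = 6 - m*6/3 = 6 - 2*m)
A = -55 (A = -7 + (6 - 2*5)*(-6*(-2)) = -7 + (6 - 10)*12 = -7 - 4*12 = -7 - 48 = -55)
j(l, J) = 55/3 (j(l, J) = -1/3*(-55) = 55/3)
j(-88, 6) - M = 55/3 - 1*(-14404) = 55/3 + 14404 = 43267/3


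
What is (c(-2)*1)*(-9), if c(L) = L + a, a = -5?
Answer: 63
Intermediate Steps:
c(L) = -5 + L (c(L) = L - 5 = -5 + L)
(c(-2)*1)*(-9) = ((-5 - 2)*1)*(-9) = -7*1*(-9) = -7*(-9) = 63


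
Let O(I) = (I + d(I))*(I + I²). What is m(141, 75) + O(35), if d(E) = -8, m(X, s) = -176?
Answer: 33844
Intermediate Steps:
O(I) = (-8 + I)*(I + I²) (O(I) = (I - 8)*(I + I²) = (-8 + I)*(I + I²))
m(141, 75) + O(35) = -176 + 35*(-8 + 35² - 7*35) = -176 + 35*(-8 + 1225 - 245) = -176 + 35*972 = -176 + 34020 = 33844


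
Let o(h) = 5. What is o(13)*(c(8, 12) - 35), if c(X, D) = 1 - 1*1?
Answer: -175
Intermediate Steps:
c(X, D) = 0 (c(X, D) = 1 - 1 = 0)
o(13)*(c(8, 12) - 35) = 5*(0 - 35) = 5*(-35) = -175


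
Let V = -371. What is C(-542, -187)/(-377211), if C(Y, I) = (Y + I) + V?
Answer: 1100/377211 ≈ 0.0029161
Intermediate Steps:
C(Y, I) = -371 + I + Y (C(Y, I) = (Y + I) - 371 = (I + Y) - 371 = -371 + I + Y)
C(-542, -187)/(-377211) = (-371 - 187 - 542)/(-377211) = -1100*(-1/377211) = 1100/377211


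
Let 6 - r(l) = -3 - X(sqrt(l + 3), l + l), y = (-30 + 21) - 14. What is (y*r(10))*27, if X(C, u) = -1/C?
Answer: -5589 + 621*sqrt(13)/13 ≈ -5416.8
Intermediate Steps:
y = -23 (y = -9 - 14 = -23)
r(l) = 9 - 1/sqrt(3 + l) (r(l) = 6 - (-3 - (-1)/(sqrt(l + 3))) = 6 - (-3 - (-1)/(sqrt(3 + l))) = 6 - (-3 - (-1)/sqrt(3 + l)) = 6 - (-3 + 1/sqrt(3 + l)) = 6 + (3 - 1/sqrt(3 + l)) = 9 - 1/sqrt(3 + l))
(y*r(10))*27 = -23*(9 - 1/sqrt(3 + 10))*27 = -23*(9 - 1/sqrt(13))*27 = -23*(9 - sqrt(13)/13)*27 = (-207 + 23*sqrt(13)/13)*27 = -5589 + 621*sqrt(13)/13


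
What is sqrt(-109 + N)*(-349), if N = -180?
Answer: -5933*I ≈ -5933.0*I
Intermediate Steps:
sqrt(-109 + N)*(-349) = sqrt(-109 - 180)*(-349) = sqrt(-289)*(-349) = (17*I)*(-349) = -5933*I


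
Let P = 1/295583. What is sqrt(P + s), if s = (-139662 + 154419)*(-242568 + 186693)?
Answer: 4*I*sqrt(4502508445283512237)/295583 ≈ 28715.0*I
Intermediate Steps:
P = 1/295583 ≈ 3.3831e-6
s = -824547375 (s = 14757*(-55875) = -824547375)
sqrt(P + s) = sqrt(1/295583 - 824547375) = sqrt(-243722186744624/295583) = 4*I*sqrt(4502508445283512237)/295583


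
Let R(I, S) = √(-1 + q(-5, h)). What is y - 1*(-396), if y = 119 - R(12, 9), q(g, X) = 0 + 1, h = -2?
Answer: 515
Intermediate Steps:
q(g, X) = 1
R(I, S) = 0 (R(I, S) = √(-1 + 1) = √0 = 0)
y = 119 (y = 119 - 1*0 = 119 + 0 = 119)
y - 1*(-396) = 119 - 1*(-396) = 119 + 396 = 515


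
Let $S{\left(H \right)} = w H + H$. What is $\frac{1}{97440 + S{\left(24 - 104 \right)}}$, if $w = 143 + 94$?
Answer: $\frac{1}{78400} \approx 1.2755 \cdot 10^{-5}$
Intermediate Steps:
$w = 237$
$S{\left(H \right)} = 238 H$ ($S{\left(H \right)} = 237 H + H = 238 H$)
$\frac{1}{97440 + S{\left(24 - 104 \right)}} = \frac{1}{97440 + 238 \left(24 - 104\right)} = \frac{1}{97440 + 238 \left(-80\right)} = \frac{1}{97440 - 19040} = \frac{1}{78400}$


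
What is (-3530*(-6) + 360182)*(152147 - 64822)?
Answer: 33302436650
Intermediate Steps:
(-3530*(-6) + 360182)*(152147 - 64822) = (21180 + 360182)*87325 = 381362*87325 = 33302436650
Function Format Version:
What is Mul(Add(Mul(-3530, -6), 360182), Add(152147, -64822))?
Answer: 33302436650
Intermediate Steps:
Mul(Add(Mul(-3530, -6), 360182), Add(152147, -64822)) = Mul(Add(21180, 360182), 87325) = Mul(381362, 87325) = 33302436650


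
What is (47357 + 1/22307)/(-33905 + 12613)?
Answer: -264098150/118740161 ≈ -2.2242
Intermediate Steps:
(47357 + 1/22307)/(-33905 + 12613) = (47357 + 1/22307)/(-21292) = (1056392600/22307)*(-1/21292) = -264098150/118740161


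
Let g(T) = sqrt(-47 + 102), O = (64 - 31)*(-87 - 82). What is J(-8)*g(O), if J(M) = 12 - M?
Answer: 20*sqrt(55) ≈ 148.32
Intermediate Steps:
O = -5577 (O = 33*(-169) = -5577)
g(T) = sqrt(55)
J(-8)*g(O) = (12 - 1*(-8))*sqrt(55) = (12 + 8)*sqrt(55) = 20*sqrt(55)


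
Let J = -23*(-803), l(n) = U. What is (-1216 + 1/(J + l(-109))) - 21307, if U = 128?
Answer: -418860230/18597 ≈ -22523.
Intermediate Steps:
l(n) = 128
J = 18469
(-1216 + 1/(J + l(-109))) - 21307 = (-1216 + 1/(18469 + 128)) - 21307 = (-1216 + 1/18597) - 21307 = -22613951/18597 - 21307 = -418860230/18597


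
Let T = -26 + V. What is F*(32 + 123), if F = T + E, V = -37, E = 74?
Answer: 1705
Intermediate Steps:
T = -63 (T = -26 - 37 = -63)
F = 11 (F = -63 + 74 = 11)
F*(32 + 123) = 11*(32 + 123) = 11*155 = 1705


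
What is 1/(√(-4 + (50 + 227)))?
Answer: √273/273 ≈ 0.060523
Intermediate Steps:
1/(√(-4 + (50 + 227))) = 1/(√(-4 + 277)) = 1/(√273) = √273/273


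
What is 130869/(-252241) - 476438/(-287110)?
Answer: 41301699484/36210456755 ≈ 1.1406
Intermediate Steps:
130869/(-252241) - 476438/(-287110) = 130869*(-1/252241) - 476438*(-1/287110) = -130869/252241 + 238219/143555 = 41301699484/36210456755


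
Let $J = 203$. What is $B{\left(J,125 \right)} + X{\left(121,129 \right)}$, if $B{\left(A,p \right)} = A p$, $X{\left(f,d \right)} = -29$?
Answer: $25346$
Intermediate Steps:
$B{\left(J,125 \right)} + X{\left(121,129 \right)} = 203 \cdot 125 - 29 = 25375 - 29 = 25346$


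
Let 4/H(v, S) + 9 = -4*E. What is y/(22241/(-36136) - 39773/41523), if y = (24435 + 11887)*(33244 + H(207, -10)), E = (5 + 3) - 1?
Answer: -5156663450247543168/6719058179 ≈ -7.6747e+8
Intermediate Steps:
E = 7 (E = 8 - 1 = 7)
H(v, S) = -4/37 (H(v, S) = 4/(-9 - 4*7) = 4/(-9 - 28) = 4/(-37) = 4*(-1/37) = -4/37)
y = 44676931728/37 (y = (24435 + 11887)*(33244 - 4/37) = 36322*(1230024/37) = 44676931728/37 ≈ 1.2075e+9)
y/(22241/(-36136) - 39773/41523) = 44676931728/(37*(22241/(-36136) - 39773/41523)) = 44676931728/(37*(22241*(-1/36136) - 39773*1/41523)) = 44676931728/(37*(-22241/36136 - 39773/41523)) = 44676931728/(37*(-2360750171/1500475128)) = (44676931728/37)*(-1500475128/2360750171) = -5156663450247543168/6719058179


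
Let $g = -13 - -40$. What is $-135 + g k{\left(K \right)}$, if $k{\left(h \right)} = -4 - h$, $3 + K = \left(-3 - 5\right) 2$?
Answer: $270$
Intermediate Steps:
$g = 27$ ($g = -13 + 40 = 27$)
$K = -19$ ($K = -3 + \left(-3 - 5\right) 2 = -3 - 16 = -19$)
$-135 + g k{\left(K \right)} = -135 + 27 \left(-4 - -19\right) = -135 + 27 \left(-4 + 19\right) = -135 + 27 \cdot 15 = -135 + 405 = 270$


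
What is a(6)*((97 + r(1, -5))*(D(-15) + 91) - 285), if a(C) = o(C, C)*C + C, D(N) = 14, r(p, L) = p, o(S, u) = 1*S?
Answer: 420210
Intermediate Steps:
o(S, u) = S
a(C) = C + C² (a(C) = C*C + C = C² + C = C + C²)
a(6)*((97 + r(1, -5))*(D(-15) + 91) - 285) = (6*(1 + 6))*((97 + 1)*(14 + 91) - 285) = (6*7)*(98*105 - 285) = 42*(10290 - 285) = 42*10005 = 420210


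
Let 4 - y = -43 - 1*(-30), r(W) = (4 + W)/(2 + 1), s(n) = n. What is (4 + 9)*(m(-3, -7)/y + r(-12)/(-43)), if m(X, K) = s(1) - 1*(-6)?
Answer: 13507/2193 ≈ 6.1591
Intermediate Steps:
m(X, K) = 7 (m(X, K) = 1 - 1*(-6) = 1 + 6 = 7)
r(W) = 4/3 + W/3 (r(W) = (4 + W)/3 = (4 + W)*(⅓) = 4/3 + W/3)
y = 17 (y = 4 - (-43 - 1*(-30)) = 4 - (-43 + 30) = 4 - 1*(-13) = 4 + 13 = 17)
(4 + 9)*(m(-3, -7)/y + r(-12)/(-43)) = (4 + 9)*(7/17 + (4/3 + (⅓)*(-12))/(-43)) = 13*(7*(1/17) + (4/3 - 4)*(-1/43)) = 13*(7/17 - 8/3*(-1/43)) = 13*(7/17 + 8/129) = 13*(1039/2193) = 13507/2193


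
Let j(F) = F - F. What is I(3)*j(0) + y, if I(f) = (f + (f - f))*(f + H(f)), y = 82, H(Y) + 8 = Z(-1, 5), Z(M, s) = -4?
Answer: 82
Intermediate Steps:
H(Y) = -12 (H(Y) = -8 - 4 = -12)
I(f) = f*(-12 + f) (I(f) = (f + (f - f))*(f - 12) = (f + 0)*(-12 + f) = f*(-12 + f))
j(F) = 0
I(3)*j(0) + y = (3*(-12 + 3))*0 + 82 = (3*(-9))*0 + 82 = -27*0 + 82 = 0 + 82 = 82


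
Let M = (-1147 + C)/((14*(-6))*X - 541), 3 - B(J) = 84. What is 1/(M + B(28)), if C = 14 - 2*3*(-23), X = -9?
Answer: -43/3682 ≈ -0.011678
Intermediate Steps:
C = 152 (C = 14 - 6*(-23) = 14 + 138 = 152)
B(J) = -81 (B(J) = 3 - 1*84 = 3 - 84 = -81)
M = -199/43 (M = (-1147 + 152)/((14*(-6))*(-9) - 541) = -995/(-84*(-9) - 541) = -995/(756 - 541) = -995/215 = -995*1/215 = -199/43 ≈ -4.6279)
1/(M + B(28)) = 1/(-199/43 - 81) = 1/(-3682/43) = -43/3682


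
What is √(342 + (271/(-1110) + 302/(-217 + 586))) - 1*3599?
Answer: -3599 + √709526188390/45510 ≈ -3580.5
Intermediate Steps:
√(342 + (271/(-1110) + 302/(-217 + 586))) - 1*3599 = √(342 + (271*(-1/1110) + 302/369)) - 3599 = √(342 + (-271/1110 + 302*(1/369))) - 3599 = √(342 + (-271/1110 + 302/369)) - 3599 = √(342 + 78407/136530) - 3599 = √(46771667/136530) - 3599 = √709526188390/45510 - 3599 = -3599 + √709526188390/45510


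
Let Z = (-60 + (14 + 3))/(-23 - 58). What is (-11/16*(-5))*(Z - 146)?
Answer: -648065/1296 ≈ -500.05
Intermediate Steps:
Z = 43/81 (Z = (-60 + 17)/(-81) = -43*(-1/81) = 43/81 ≈ 0.53086)
(-11/16*(-5))*(Z - 146) = (-11/16*(-5))*(43/81 - 146) = (-11*1/16*(-5))*(-11783/81) = -11/16*(-5)*(-11783/81) = (55/16)*(-11783/81) = -648065/1296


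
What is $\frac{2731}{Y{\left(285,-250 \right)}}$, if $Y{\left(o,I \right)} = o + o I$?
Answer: $- \frac{2731}{70965} \approx -0.038484$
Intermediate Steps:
$Y{\left(o,I \right)} = o + I o$
$\frac{2731}{Y{\left(285,-250 \right)}} = \frac{2731}{285 \left(1 - 250\right)} = \frac{2731}{285 \left(-249\right)} = \frac{2731}{-70965} = 2731 \left(- \frac{1}{70965}\right) = - \frac{2731}{70965}$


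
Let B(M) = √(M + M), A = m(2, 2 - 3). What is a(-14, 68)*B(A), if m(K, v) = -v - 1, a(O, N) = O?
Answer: 0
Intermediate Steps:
m(K, v) = -1 - v
A = 0 (A = -1 - (2 - 3) = -1 - 1*(-1) = -1 + 1 = 0)
B(M) = √2*√M (B(M) = √(2*M) = √2*√M)
a(-14, 68)*B(A) = -14*√2*√0 = -14*√2*0 = -14*0 = 0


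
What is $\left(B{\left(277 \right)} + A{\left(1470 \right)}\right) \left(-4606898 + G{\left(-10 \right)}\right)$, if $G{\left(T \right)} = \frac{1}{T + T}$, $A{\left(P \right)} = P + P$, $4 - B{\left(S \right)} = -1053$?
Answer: $- \frac{368275430117}{20} \approx -1.8414 \cdot 10^{10}$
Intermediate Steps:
$B{\left(S \right)} = 1057$ ($B{\left(S \right)} = 4 - -1053 = 4 + 1053 = 1057$)
$A{\left(P \right)} = 2 P$
$G{\left(T \right)} = \frac{1}{2 T}$
$\left(B{\left(277 \right)} + A{\left(1470 \right)}\right) \left(-4606898 + G{\left(-10 \right)}\right) = \left(1057 + 2 \cdot 1470\right) \left(-4606898 + \frac{1}{2 \left(-10\right)}\right) = \left(1057 + 2940\right) \left(-4606898 + \frac{1}{2} \left(- \frac{1}{10}\right)\right) = 3997 \left(-4606898 - \frac{1}{20}\right) = 3997 \left(- \frac{92137961}{20}\right) = - \frac{368275430117}{20}$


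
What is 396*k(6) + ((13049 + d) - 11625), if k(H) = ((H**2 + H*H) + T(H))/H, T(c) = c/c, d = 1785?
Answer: 8027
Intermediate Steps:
T(c) = 1
k(H) = (1 + 2*H**2)/H (k(H) = ((H**2 + H*H) + 1)/H = ((H**2 + H**2) + 1)/H = (2*H**2 + 1)/H = (1 + 2*H**2)/H)
396*k(6) + ((13049 + d) - 11625) = 396*(1/6 + 2*6) + ((13049 + 1785) - 11625) = 396*(1/6 + 12) + (14834 - 11625) = 396*(73/6) + 3209 = 4818 + 3209 = 8027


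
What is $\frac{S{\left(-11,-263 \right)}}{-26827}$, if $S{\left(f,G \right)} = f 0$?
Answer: $0$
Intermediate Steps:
$S{\left(f,G \right)} = 0$
$\frac{S{\left(-11,-263 \right)}}{-26827} = \frac{0}{-26827} = 0 \left(- \frac{1}{26827}\right) = 0$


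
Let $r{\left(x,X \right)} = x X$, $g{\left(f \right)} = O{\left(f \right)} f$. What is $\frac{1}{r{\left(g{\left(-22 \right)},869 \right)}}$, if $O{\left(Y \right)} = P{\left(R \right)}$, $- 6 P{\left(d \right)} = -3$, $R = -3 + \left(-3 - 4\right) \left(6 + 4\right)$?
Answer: $- \frac{1}{9559} \approx -0.00010461$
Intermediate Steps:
$R = -73$ ($R = -3 - 70 = -73$)
$P{\left(d \right)} = \frac{1}{2}$ ($P{\left(d \right)} = \left(- \frac{1}{6}\right) \left(-3\right) = \frac{1}{2}$)
$O{\left(Y \right)} = \frac{1}{2}$
$g{\left(f \right)} = \frac{f}{2}$
$r{\left(x,X \right)} = X x$
$\frac{1}{r{\left(g{\left(-22 \right)},869 \right)}} = \frac{1}{869 \cdot \frac{1}{2} \left(-22\right)} = \frac{1}{869 \left(-11\right)} = \frac{1}{-9559} = - \frac{1}{9559}$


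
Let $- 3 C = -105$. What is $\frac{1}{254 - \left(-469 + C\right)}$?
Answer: $\frac{1}{688} \approx 0.0014535$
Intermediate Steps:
$C = 35$ ($C = \left(- \frac{1}{3}\right) \left(-105\right) = 35$)
$\frac{1}{254 - \left(-469 + C\right)} = \frac{1}{254 + \left(469 - 35\right)} = \frac{1}{254 + 434} = \frac{1}{688}$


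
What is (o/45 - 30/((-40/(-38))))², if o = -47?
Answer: 7070281/8100 ≈ 872.87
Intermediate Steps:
(o/45 - 30/((-40/(-38))))² = (-47/45 - 30/((-40/(-38))))² = (-47*1/45 - 30/((-40*(-1/38))))² = (-47/45 - 30/20/19)² = (-47/45 - 30*19/20)² = (-47/45 - 57/2)² = (-2659/90)² = 7070281/8100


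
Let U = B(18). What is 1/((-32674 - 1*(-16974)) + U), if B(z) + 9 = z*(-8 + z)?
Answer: -1/15529 ≈ -6.4396e-5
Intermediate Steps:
B(z) = -9 + z*(-8 + z)
U = 171 (U = -9 + 18**2 - 8*18 = -9 + 324 - 144 = 171)
1/((-32674 - 1*(-16974)) + U) = 1/((-32674 - 1*(-16974)) + 171) = 1/((-32674 + 16974) + 171) = 1/(-15700 + 171) = 1/(-15529) = -1/15529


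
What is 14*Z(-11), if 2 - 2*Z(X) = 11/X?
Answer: 21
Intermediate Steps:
Z(X) = 1 - 11/(2*X)
14*Z(-11) = 14*((-11/2 - 11)/(-11)) = 14*(-1/11*(-33/2)) = 14*(3/2) = 21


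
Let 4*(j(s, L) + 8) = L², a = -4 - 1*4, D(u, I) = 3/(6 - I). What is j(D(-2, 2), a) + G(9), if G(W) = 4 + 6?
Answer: 18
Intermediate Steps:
a = -8 (a = -4 - 4 = -8)
j(s, L) = -8 + L²/4
G(W) = 10
j(D(-2, 2), a) + G(9) = (-8 + (¼)*(-8)²) + 10 = (-8 + (¼)*64) + 10 = (-8 + 16) + 10 = 8 + 10 = 18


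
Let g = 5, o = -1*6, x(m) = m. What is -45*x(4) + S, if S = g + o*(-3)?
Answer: -157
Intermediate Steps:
o = -6
S = 23 (S = 5 - 6*(-3) = 5 + 18 = 23)
-45*x(4) + S = -45*4 + 23 = -180 + 23 = -157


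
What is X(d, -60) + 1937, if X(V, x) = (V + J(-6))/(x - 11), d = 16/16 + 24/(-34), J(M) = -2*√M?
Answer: 2337954/1207 + 2*I*√6/71 ≈ 1937.0 + 0.069*I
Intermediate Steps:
d = 5/17 (d = 16*(1/16) + 24*(-1/34) = 1 - 12/17 = 5/17 ≈ 0.29412)
X(V, x) = (V - 2*I*√6)/(-11 + x) (X(V, x) = (V - 2*I*√6)/(x - 11) = (V - 2*I*√6)/(-11 + x))
X(d, -60) + 1937 = (5/17 - 2*I*√6)/(-11 - 60) + 1937 = (5/17 - 2*I*√6)/(-71) + 1937 = -(5/17 - 2*I*√6)/71 + 1937 = (-5/1207 + 2*I*√6/71) + 1937 = 2337954/1207 + 2*I*√6/71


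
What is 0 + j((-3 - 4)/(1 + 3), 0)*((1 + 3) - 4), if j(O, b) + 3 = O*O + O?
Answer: 0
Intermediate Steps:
j(O, b) = -3 + O + O² (j(O, b) = -3 + (O*O + O) = -3 + (O² + O) = -3 + (O + O²) = -3 + O + O²)
0 + j((-3 - 4)/(1 + 3), 0)*((1 + 3) - 4) = 0 + (-3 + (-3 - 4)/(1 + 3) + ((-3 - 4)/(1 + 3))²)*((1 + 3) - 4) = 0 + (-3 - 7/4 + (-7/4)²)*(4 - 4) = 0 + (-3 - 7*¼ + (-7*¼)²)*0 = 0 + (-3 - 7/4 + (-7/4)²)*0 = 0 + (-3 - 7/4 + 49/16)*0 = 0 - 27/16*0 = 0 + 0 = 0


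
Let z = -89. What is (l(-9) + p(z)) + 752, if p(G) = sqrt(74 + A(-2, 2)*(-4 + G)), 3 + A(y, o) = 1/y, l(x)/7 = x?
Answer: 689 + sqrt(1598)/2 ≈ 708.99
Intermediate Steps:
l(x) = 7*x
A(y, o) = -3 + 1/y
p(G) = sqrt(88 - 7*G/2) (p(G) = sqrt(74 + (-3 + 1/(-2))*(-4 + G)) = sqrt(74 + (-3 - 1/2)*(-4 + G)) = sqrt(74 - 7*(-4 + G)/2) = sqrt(74 + (14 - 7*G/2)) = sqrt(88 - 7*G/2))
(l(-9) + p(z)) + 752 = (7*(-9) + sqrt(352 - 14*(-89))/2) + 752 = (-63 + sqrt(352 + 1246)/2) + 752 = (-63 + sqrt(1598)/2) + 752 = 689 + sqrt(1598)/2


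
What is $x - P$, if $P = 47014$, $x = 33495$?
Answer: $-13519$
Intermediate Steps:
$x - P = 33495 - 47014 = -13519$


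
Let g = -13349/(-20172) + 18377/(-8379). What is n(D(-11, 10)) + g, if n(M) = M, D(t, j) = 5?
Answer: 195418789/56340396 ≈ 3.4685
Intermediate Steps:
g = -86283191/56340396 (g = -13349*(-1/20172) + 18377*(-1/8379) = 13349/20172 - 18377/8379 = -86283191/56340396 ≈ -1.5315)
n(D(-11, 10)) + g = 5 - 86283191/56340396 = 195418789/56340396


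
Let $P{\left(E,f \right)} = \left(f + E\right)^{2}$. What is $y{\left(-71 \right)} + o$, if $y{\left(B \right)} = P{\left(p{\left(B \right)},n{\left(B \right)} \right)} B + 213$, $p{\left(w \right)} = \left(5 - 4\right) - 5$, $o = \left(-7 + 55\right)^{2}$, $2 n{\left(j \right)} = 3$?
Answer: $\frac{8293}{4} \approx 2073.3$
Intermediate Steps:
$n{\left(j \right)} = \frac{3}{2}$ ($n{\left(j \right)} = \frac{1}{2} \cdot 3 = \frac{3}{2}$)
$o = 2304$ ($o = 48^{2} = 2304$)
$p{\left(w \right)} = -4$ ($p{\left(w \right)} = 1 - 5 = -4$)
$P{\left(E,f \right)} = \left(E + f\right)^{2}$
$y{\left(B \right)} = 213 + \frac{25 B}{4}$ ($y{\left(B \right)} = \left(-4 + \frac{3}{2}\right)^{2} B + 213 = \left(- \frac{5}{2}\right)^{2} B + 213 = \frac{25 B}{4} + 213 = 213 + \frac{25 B}{4}$)
$y{\left(-71 \right)} + o = \left(213 + \frac{25}{4} \left(-71\right)\right) + 2304 = \left(213 - \frac{1775}{4}\right) + 2304 = - \frac{923}{4} + 2304 = \frac{8293}{4}$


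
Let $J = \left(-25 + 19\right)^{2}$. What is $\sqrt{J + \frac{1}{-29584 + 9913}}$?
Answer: $\frac{\sqrt{13930117005}}{19671} \approx 6.0$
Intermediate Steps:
$J = 36$ ($J = \left(-6\right)^{2} = 36$)
$\sqrt{J + \frac{1}{-29584 + 9913}} = \sqrt{36 + \frac{1}{-29584 + 9913}} = \sqrt{36 + \frac{1}{-19671}} = \sqrt{36 - \frac{1}{19671}} = \sqrt{\frac{708155}{19671}} = \frac{\sqrt{13930117005}}{19671}$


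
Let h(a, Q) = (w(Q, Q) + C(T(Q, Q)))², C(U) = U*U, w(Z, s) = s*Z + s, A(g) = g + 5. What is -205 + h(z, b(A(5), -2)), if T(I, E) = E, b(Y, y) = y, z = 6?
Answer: -169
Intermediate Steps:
A(g) = 5 + g
w(Z, s) = s + Z*s (w(Z, s) = Z*s + s = s + Z*s)
C(U) = U²
h(a, Q) = (Q² + Q*(1 + Q))² (h(a, Q) = (Q*(1 + Q) + Q²)² = (Q² + Q*(1 + Q))²)
-205 + h(z, b(A(5), -2)) = -205 + (-2)²*(1 + 2*(-2))² = -205 + 4*(1 - 4)² = -205 + 4*(-3)² = -205 + 4*9 = -205 + 36 = -169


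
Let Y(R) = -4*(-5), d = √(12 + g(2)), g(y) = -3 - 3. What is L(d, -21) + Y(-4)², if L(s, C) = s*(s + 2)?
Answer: 406 + 2*√6 ≈ 410.90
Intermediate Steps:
g(y) = -6
d = √6 (d = √(12 - 6) = √6 ≈ 2.4495)
L(s, C) = s*(2 + s)
Y(R) = 20
L(d, -21) + Y(-4)² = √6*(2 + √6) + 20² = √6*(2 + √6) + 400 = 400 + √6*(2 + √6)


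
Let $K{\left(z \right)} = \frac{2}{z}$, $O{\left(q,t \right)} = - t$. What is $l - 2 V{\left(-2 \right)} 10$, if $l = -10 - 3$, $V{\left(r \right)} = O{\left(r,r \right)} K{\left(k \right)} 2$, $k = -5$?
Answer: $-416$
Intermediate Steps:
$V{\left(r \right)} = \frac{4 r}{5}$ ($V{\left(r \right)} = - r \frac{2}{-5} \cdot 2 = - r 2 \left(- \frac{1}{5}\right) 2 = - r \left(- \frac{2}{5}\right) 2 = \frac{2 r}{5} \cdot 2 = \frac{4 r}{5}$)
$l = -13$
$l - 2 V{\left(-2 \right)} 10 = - 13 - 2 \cdot \frac{4}{5} \left(-2\right) 10 = - 13 \left(-2\right) \left(- \frac{8}{5}\right) 10 = - 13 \cdot \frac{16}{5} \cdot 10 = \left(-13\right) 32 = -416$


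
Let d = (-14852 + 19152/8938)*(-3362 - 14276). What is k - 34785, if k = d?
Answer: 1170372989491/4469 ≈ 2.6189e+8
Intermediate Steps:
d = 1170528443656/4469 (d = (-14852 + 19152*(1/8938))*(-17638) = (-14852 + 9576/4469)*(-17638) = -66364012/4469*(-17638) = 1170528443656/4469 ≈ 2.6192e+8)
k = 1170528443656/4469 ≈ 2.6192e+8
k - 34785 = 1170528443656/4469 - 34785 = 1170372989491/4469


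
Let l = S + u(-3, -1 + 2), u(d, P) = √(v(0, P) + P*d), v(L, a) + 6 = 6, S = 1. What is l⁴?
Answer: (1 + I*√3)⁴ ≈ -8.0 - 13.856*I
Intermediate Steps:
v(L, a) = 0 (v(L, a) = -6 + 6 = 0)
u(d, P) = √(P*d) (u(d, P) = √(0 + P*d) = √(P*d))
l = 1 + I*√3 (l = 1 + √((-1 + 2)*(-3)) = 1 + √(1*(-3)) = 1 + √(-3) = 1 + I*√3 ≈ 1.0 + 1.732*I)
l⁴ = (1 + I*√3)⁴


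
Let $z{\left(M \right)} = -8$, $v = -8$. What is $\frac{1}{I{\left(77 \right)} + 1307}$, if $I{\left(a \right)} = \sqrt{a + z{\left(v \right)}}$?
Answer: $\frac{1307}{1708180} - \frac{\sqrt{69}}{1708180} \approx 0.00076028$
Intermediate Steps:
$I{\left(a \right)} = \sqrt{-8 + a}$ ($I{\left(a \right)} = \sqrt{a - 8} = \sqrt{-8 + a}$)
$\frac{1}{I{\left(77 \right)} + 1307} = \frac{1}{\sqrt{-8 + 77} + 1307} = \frac{1}{\sqrt{69} + 1307} = \frac{1}{1307 + \sqrt{69}}$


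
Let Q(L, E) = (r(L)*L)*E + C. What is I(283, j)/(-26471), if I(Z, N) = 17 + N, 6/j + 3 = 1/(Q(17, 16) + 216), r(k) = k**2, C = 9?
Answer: -1773734/3130169279 ≈ -0.00056666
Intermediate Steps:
Q(L, E) = 9 + E*L**3 (Q(L, E) = (L**2*L)*E + 9 = L**3*E + 9 = E*L**3 + 9 = 9 + E*L**3)
j = -236499/118249 (j = 6/(-3 + 1/((9 + 16*17**3) + 216)) = 6/(-3 + 1/((9 + 16*4913) + 216)) = 6/(-3 + 1/((9 + 78608) + 216)) = 6/(-3 + 1/(78617 + 216)) = 6/(-3 + 1/78833) = 6/(-236498/78833) = 6*(-78833/236498) = -236499/118249 ≈ -2.0000)
I(283, j)/(-26471) = (17 - 236499/118249)/(-26471) = (1773734/118249)*(-1/26471) = -1773734/3130169279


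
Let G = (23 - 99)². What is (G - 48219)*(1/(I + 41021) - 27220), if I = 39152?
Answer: 92623743391137/80173 ≈ 1.1553e+9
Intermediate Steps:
G = 5776 (G = (-76)² = 5776)
(G - 48219)*(1/(I + 41021) - 27220) = (5776 - 48219)*(1/(39152 + 41021) - 27220) = -42443*(1/80173 - 27220) = -42443*(-2182309059/80173) = 92623743391137/80173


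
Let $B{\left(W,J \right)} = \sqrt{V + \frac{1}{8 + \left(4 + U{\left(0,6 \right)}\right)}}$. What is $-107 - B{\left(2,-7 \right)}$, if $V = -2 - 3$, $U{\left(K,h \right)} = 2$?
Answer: $-107 - \frac{i \sqrt{966}}{14} \approx -107.0 - 2.22 i$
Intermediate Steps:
$V = -5$
$B{\left(W,J \right)} = \frac{i \sqrt{966}}{14}$ ($B{\left(W,J \right)} = \sqrt{-5 + \frac{1}{8 + \left(4 + 2\right)}} = \sqrt{-5 + \frac{1}{8 + 6}} = \sqrt{-5 + \frac{1}{14}} = \sqrt{- \frac{69}{14}} = \frac{i \sqrt{966}}{14}$)
$-107 - B{\left(2,-7 \right)} = -107 - \frac{i \sqrt{966}}{14}$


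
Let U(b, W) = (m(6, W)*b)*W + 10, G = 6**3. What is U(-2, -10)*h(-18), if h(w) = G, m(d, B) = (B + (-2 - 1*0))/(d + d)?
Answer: -2160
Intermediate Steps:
m(d, B) = (-2 + B)/(2*d) (m(d, B) = (B + (-2 + 0))/((2*d)) = (B - 2)*(1/(2*d)) = (-2 + B)*(1/(2*d)) = (-2 + B)/(2*d))
G = 216
U(b, W) = 10 + W*b*(-1/6 + W/12) (U(b, W) = (((1/2)*(-2 + W)/6)*b)*W + 10 = (((1/2)*(1/6)*(-2 + W))*b)*W + 10 = ((-1/6 + W/12)*b)*W + 10 = (b*(-1/6 + W/12))*W + 10 = W*b*(-1/6 + W/12) + 10 = 10 + W*b*(-1/6 + W/12))
h(w) = 216
U(-2, -10)*h(-18) = (10 + (1/12)*(-10)*(-2)*(-2 - 10))*216 = (10 + (1/12)*(-10)*(-2)*(-12))*216 = (10 - 20)*216 = -10*216 = -2160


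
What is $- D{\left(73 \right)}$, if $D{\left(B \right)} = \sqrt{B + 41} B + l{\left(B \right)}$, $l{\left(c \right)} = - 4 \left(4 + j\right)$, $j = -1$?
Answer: $12 - 73 \sqrt{114} \approx -767.43$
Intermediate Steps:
$l{\left(c \right)} = -12$ ($l{\left(c \right)} = - 4 \left(4 - 1\right) = \left(-4\right) 3 = -12$)
$D{\left(B \right)} = -12 + B \sqrt{41 + B}$ ($D{\left(B \right)} = \sqrt{B + 41} B - 12 = \sqrt{41 + B} B - 12 = B \sqrt{41 + B} - 12 = -12 + B \sqrt{41 + B}$)
$- D{\left(73 \right)} = - (-12 + 73 \sqrt{41 + 73}) = - (-12 + 73 \sqrt{114}) = 12 - 73 \sqrt{114}$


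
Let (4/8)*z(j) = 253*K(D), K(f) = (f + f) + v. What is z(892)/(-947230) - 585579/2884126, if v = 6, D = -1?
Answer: -280257733597/1365965335490 ≈ -0.20517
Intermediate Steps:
K(f) = 6 + 2*f (K(f) = (f + f) + 6 = 2*f + 6 = 6 + 2*f)
z(j) = 2024 (z(j) = 2*(253*(6 + 2*(-1))) = 2*(253*(6 - 2)) = 2*(253*4) = 2*1012 = 2024)
z(892)/(-947230) - 585579/2884126 = 2024/(-947230) - 585579/2884126 = 2024*(-1/947230) - 585579*1/2884126 = -1012/473615 - 585579/2884126 = -280257733597/1365965335490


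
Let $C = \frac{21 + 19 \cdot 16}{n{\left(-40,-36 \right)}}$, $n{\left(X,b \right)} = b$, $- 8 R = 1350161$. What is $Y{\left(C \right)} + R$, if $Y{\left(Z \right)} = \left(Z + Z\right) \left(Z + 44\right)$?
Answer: $- \frac{13721527}{81} \approx -1.694 \cdot 10^{5}$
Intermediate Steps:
$R = - \frac{1350161}{8}$ ($R = \left(- \frac{1}{8}\right) 1350161 = - \frac{1350161}{8} \approx -1.6877 \cdot 10^{5}$)
$C = - \frac{325}{36}$ ($C = \frac{21 + 19 \cdot 16}{-36} = \left(21 + 304\right) \left(- \frac{1}{36}\right) = 325 \left(- \frac{1}{36}\right) = - \frac{325}{36} \approx -9.0278$)
$Y{\left(Z \right)} = 2 Z \left(44 + Z\right)$
$Y{\left(C \right)} + R = 2 \left(- \frac{325}{36}\right) \left(44 - \frac{325}{36}\right) - \frac{1350161}{8} = 2 \left(- \frac{325}{36}\right) \frac{1259}{36} - \frac{1350161}{8} = - \frac{409175}{648} - \frac{1350161}{8} = - \frac{13721527}{81}$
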